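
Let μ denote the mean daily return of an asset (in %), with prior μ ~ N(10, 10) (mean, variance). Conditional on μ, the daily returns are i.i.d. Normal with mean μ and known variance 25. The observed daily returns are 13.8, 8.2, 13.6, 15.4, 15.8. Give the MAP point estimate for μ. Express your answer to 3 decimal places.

μ̂_MAP = 12.240

n = 5; x̄ = (13.8 + 8.2 + 13.6 + 15.4 + 15.8)/5 = 66.8/5 = 13.36.
For a Normal prior and Normal likelihood with known variance, the posterior is Normal; its mode equals its mean, the precision-weighted average.
Prior precision 1/σ₀² = 1/10 = 0.1; data precision n/σ² = 5/25 = 0.2.
μ̂ = (0.1·10 + 0.2·13.36) / (0.1 + 0.2) = 3.672/0.3 = 12.240.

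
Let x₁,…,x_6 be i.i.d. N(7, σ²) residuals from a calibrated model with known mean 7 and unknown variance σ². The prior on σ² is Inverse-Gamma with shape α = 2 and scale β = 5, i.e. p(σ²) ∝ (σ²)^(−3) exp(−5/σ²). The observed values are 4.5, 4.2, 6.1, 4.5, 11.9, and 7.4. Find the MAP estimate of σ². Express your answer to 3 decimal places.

Sum of squared deviations about the known mean: SS = (4.5−7)² + (4.2−7)² + (6.1−7)² + (4.5−7)² + (11.9−7)² + (7.4−7)² = 45.32.
The Normal likelihood contributes (σ²)^(−n/2) exp(−SS/(2σ²)), so the posterior is Inverse-Gamma(α + n/2, β + SS/2) = Inverse-Gamma(5, 27.66).
The mode of Inverse-Gamma(a, b) is b/(a+1) = 27.66/6 ≈ 4.610.

σ̂²_MAP = 4.610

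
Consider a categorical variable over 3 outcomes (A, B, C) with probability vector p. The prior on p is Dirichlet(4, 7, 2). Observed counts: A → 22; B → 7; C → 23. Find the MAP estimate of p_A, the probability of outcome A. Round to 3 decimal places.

MAP estimate of p_A = 0.403

The posterior is Dirichlet(αᵢ + nᵢ) = Dirichlet(26, 14, 25).
For a Dirichlet(a₁,…,a_K) with all aᵢ > 1, the mode has j-th component (aⱼ − 1)/(Σaᵢ − K).
Here Σaᵢ = 65 and K = 3, so p_A = (26 − 1)/(65 − 3) = 25/62 ≈ 0.403.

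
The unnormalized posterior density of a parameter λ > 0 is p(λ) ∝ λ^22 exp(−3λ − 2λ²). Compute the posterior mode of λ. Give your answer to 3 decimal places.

ℓ'(λ) = 22/λ − 3 − 4λ. Setting this to zero and multiplying by λ: 4λ² + 3λ − 22 = 0.
λ = (−3 + √(3² + 4·4·22)) / (2·4) = (−3 + √361) / 8 = (−3 + 19)/8 = 2.
ℓ''(λ) = −22/λ² − 4 < 0, confirming a maximum.

λ̂_MAP = 2.000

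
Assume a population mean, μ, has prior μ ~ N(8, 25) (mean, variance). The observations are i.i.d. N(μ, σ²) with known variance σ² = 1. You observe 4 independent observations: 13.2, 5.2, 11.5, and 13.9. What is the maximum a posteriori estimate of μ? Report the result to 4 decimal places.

n = 4; x̄ = (13.2 + 5.2 + 11.5 + 13.9)/4 = 43.8/4 = 10.95.
For a Normal prior and Normal likelihood with known variance, the posterior is Normal; its mode equals its mean, the precision-weighted average.
Prior precision 1/σ₀² = 1/25 = 0.04; data precision n/σ² = 4/1 = 4.
μ̂ = (0.04·8 + 4·10.95) / (0.04 + 4) = 44.12/4.04 = 1103/101 ≈ 10.9208.

μ̂_MAP = 10.9208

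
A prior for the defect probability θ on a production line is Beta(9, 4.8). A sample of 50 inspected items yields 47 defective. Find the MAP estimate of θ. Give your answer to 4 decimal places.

Prior: Beta(9, 4.8).
Data: 47 successes in 50 trials. The binomial likelihood contributes θ^47(1−θ)^3, so the posterior is Beta(9+47, 4.8+3) = Beta(56, 7.8).
For Beta(a, b) with a, b > 1 the mode is (a−1)/(a+b−2) = 55/61.8 ≈ 0.8900.

θ̂_MAP = 0.8900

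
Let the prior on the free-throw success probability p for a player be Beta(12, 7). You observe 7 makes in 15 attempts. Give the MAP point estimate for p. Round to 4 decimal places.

p̂_MAP = 0.5625

Prior: Beta(12, 7).
Data: 7 successes in 15 trials. The binomial likelihood contributes p^7(1−p)^8, so the posterior is Beta(12+7, 7+8) = Beta(19, 15).
For Beta(a, b) with a, b > 1 the mode is (a−1)/(a+b−2) = 18/32 ≈ 0.5625.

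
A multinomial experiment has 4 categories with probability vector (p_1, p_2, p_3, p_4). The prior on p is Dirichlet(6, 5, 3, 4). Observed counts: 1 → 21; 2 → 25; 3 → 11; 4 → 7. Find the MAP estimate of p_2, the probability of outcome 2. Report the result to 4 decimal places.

The posterior is Dirichlet(αᵢ + nᵢ) = Dirichlet(27, 30, 14, 11).
For a Dirichlet(a₁,…,a_K) with all aᵢ > 1, the mode has j-th component (aⱼ − 1)/(Σaᵢ − K).
Here Σaᵢ = 82 and K = 4, so p_2 = (30 − 1)/(82 − 4) = 29/78 ≈ 0.3718.

MAP estimate: 0.3718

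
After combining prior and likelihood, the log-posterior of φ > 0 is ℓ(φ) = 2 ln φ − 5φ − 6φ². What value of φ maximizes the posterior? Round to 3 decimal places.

φ̂_MAP = 0.250

ℓ'(φ) = 2/φ − 5 − 12φ. Setting this to zero and multiplying by φ: 12φ² + 5φ − 2 = 0.
φ = (−5 + √(5² + 4·12·2)) / (2·12) = (−5 + √121) / 24 = (−5 + 11)/24 = 1/4.
ℓ''(φ) = −2/φ² − 12 < 0, confirming a maximum.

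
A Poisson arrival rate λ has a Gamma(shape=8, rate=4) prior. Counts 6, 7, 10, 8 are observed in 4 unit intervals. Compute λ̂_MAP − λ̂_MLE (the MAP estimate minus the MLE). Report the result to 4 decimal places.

MAP − MLE = -3.0000

Σxᵢ = 31. Posterior is Gamma(39, 8); MAP = (39−1)/8 = 38/8 ≈ 4.75000.
MLE = x̄ = 31/4 ≈ 7.75000.
Difference = 38/8 − 31/4 = -3 ≈ -3.0000.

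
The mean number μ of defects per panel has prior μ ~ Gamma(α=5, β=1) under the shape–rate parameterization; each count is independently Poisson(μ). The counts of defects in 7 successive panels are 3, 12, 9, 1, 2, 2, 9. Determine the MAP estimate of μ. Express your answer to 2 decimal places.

Σxᵢ = 3+12+9+1+2+2+9 = 38, with n = 7.
Posterior ∝ μ^4e^(−1μ) · μ^38e^(−7μ) = μ^42e^(−8μ), i.e. Gamma(shape=43, rate=8).
The mode of a Gamma(a, b) with a ≥ 1 (shape–rate) is (a−1)/b = 42/8 ≈ 5.25.

μ̂_MAP = 5.25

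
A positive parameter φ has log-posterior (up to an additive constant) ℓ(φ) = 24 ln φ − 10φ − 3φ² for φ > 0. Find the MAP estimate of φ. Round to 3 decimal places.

ℓ'(φ) = 24/φ − 10 − 6φ. Setting this to zero and multiplying by φ: 6φ² + 10φ − 24 = 0.
φ = (−10 + √(10² + 4·6·24)) / (2·6) = (−10 + √676) / 12 = (−10 + 26)/12 = 4/3.
ℓ''(φ) = −24/φ² − 6 < 0, confirming a maximum.

φ̂_MAP = 1.333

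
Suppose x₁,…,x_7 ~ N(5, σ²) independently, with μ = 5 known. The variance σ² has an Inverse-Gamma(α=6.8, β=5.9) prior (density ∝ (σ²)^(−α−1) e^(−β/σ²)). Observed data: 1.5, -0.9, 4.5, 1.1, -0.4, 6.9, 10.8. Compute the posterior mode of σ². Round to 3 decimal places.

Sum of squared deviations about the known mean: SS = (1.5−5)² + (-0.9−5)² + (4.5−5)² + (1.1−5)² + (-0.4−5)² + (6.9−5)² + (10.8−5)² = 128.93.
The Normal likelihood contributes (σ²)^(−n/2) exp(−SS/(2σ²)), so the posterior is Inverse-Gamma(α + n/2, β + SS/2) = Inverse-Gamma(10.3, 70.365).
The mode of Inverse-Gamma(a, b) is b/(a+1) = 70.365/11.3 ≈ 6.227.

σ̂²_MAP = 6.227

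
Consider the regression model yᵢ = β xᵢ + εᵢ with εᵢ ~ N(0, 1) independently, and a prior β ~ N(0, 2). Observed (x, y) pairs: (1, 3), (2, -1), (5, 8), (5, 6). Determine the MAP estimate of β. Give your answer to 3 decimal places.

log p(β | y) = −Σ(yᵢ − βxᵢ)²/(2·1) − β²/(2·2) + const.
Setting the derivative to zero: Σxᵢ(yᵢ − βxᵢ)/1 − β/2 = 0, so β = Σxᵢyᵢ / (Σxᵢ² + σ²/τ²).
Σxᵢyᵢ = 1·3 + 2·(-1) + 5·8 + 5·6 = 71; Σxᵢ² = 55; σ²/τ² = 0.5.
β̂_MAP = 71 / (55 + 0.5) = 71/55.5 ≈ 1.279.

β̂_MAP = 1.279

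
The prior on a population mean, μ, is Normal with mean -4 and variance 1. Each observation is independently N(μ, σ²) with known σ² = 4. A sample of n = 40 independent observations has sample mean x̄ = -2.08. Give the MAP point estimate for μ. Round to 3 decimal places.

μ̂_MAP = -2.255

n = 40, x̄ = -2.08.
For a Normal prior and Normal likelihood with known variance, the posterior is Normal; its mode equals its mean, the precision-weighted average.
Prior precision 1/σ₀² = 1/1 = 1; data precision n/σ² = 40/4 = 10.
μ̂ = (1·(-4) + 10·(-2.08)) / (1 + 10) = (-24.8)/11 = -124/55 ≈ -2.255.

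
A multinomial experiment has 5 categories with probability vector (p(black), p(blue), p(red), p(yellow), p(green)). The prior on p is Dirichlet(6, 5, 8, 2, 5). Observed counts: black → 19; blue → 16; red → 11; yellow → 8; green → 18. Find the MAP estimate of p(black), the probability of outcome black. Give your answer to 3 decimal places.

The posterior is Dirichlet(αᵢ + nᵢ) = Dirichlet(25, 21, 19, 10, 23).
For a Dirichlet(a₁,…,a_K) with all aᵢ > 1, the mode has j-th component (aⱼ − 1)/(Σaᵢ − K).
Here Σaᵢ = 98 and K = 5, so p(black) = (25 − 1)/(98 − 5) = 24/93 ≈ 0.258.

MAP estimate of p(black) = 0.258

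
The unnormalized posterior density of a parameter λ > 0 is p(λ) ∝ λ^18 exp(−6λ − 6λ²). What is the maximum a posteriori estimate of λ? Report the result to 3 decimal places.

λ̂_MAP = 1.000

ℓ'(λ) = 18/λ − 6 − 12λ. Setting this to zero and multiplying by λ: 12λ² + 6λ − 18 = 0.
λ = (−6 + √(6² + 4·12·18)) / (2·12) = (−6 + √900) / 24 = (−6 + 30)/24 = 1.
ℓ''(λ) = −18/λ² − 12 < 0, confirming a maximum.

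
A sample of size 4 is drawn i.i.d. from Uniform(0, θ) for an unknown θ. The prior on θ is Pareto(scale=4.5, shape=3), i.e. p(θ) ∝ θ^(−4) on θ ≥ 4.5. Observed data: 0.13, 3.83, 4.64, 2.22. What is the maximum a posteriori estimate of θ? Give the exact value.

θ̂_MAP = 4.64

The Uniform(0, θ) likelihood is θ^(−n) for θ ≥ max(xᵢ), zero otherwise. Here max(xᵢ) = 4.64.
Posterior ∝ θ^(−4) · θ^(−4) = θ^(−8) on θ ≥ max(4.5, 4.64) = 4.64.
This density is strictly decreasing in θ, so the posterior mode lies at the lower boundary of the support.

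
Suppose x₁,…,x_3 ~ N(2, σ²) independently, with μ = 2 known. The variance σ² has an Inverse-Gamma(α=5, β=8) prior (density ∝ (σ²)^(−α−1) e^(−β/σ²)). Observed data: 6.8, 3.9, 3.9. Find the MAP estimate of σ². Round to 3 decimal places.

σ̂²_MAP = 3.084

Sum of squared deviations about the known mean: SS = (6.8−2)² + (3.9−2)² + (3.9−2)² = 30.26.
The Normal likelihood contributes (σ²)^(−n/2) exp(−SS/(2σ²)), so the posterior is Inverse-Gamma(α + n/2, β + SS/2) = Inverse-Gamma(6.5, 23.13).
The mode of Inverse-Gamma(a, b) is b/(a+1) = 23.13/7.5 ≈ 3.084.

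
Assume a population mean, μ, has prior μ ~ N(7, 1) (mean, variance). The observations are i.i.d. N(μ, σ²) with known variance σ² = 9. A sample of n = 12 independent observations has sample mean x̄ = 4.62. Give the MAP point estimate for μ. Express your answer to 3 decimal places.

n = 12, x̄ = 4.62.
For a Normal prior and Normal likelihood with known variance, the posterior is Normal; its mode equals its mean, the precision-weighted average.
Prior precision 1/σ₀² = 1/1 = 1; data precision n/σ² = 12/9 = 4/3.
μ̂ = (1·7 + (4/3)·4.62) / (1 + 4/3) = 13.16/(7/3) = 5.640.

μ̂_MAP = 5.640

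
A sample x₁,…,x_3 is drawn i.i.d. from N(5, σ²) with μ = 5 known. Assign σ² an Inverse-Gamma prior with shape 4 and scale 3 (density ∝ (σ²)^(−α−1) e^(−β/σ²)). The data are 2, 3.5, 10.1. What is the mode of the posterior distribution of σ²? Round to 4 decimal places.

Sum of squared deviations about the known mean: SS = (2−5)² + (3.5−5)² + (10.1−5)² = 37.26.
The Normal likelihood contributes (σ²)^(−n/2) exp(−SS/(2σ²)), so the posterior is Inverse-Gamma(α + n/2, β + SS/2) = Inverse-Gamma(5.5, 21.63).
The mode of Inverse-Gamma(a, b) is b/(a+1) = 21.63/6.5 ≈ 3.3277.

σ̂²_MAP = 3.3277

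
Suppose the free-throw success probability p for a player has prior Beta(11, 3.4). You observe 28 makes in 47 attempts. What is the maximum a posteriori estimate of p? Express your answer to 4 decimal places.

p̂_MAP = 0.6397

Prior: Beta(11, 3.4).
Data: 28 successes in 47 trials. The binomial likelihood contributes p^28(1−p)^19, so the posterior is Beta(11+28, 3.4+19) = Beta(39, 22.4).
For Beta(a, b) with a, b > 1 the mode is (a−1)/(a+b−2) = 38/59.4 ≈ 0.6397.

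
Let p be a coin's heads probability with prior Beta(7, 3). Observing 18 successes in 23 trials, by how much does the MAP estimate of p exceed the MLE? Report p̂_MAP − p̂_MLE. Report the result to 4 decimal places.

MAP − MLE = -0.0084

Posterior is Beta(25, 8); MAP = (25−1)/(33−2) = 24/31 ≈ 0.77419.
MLE ignores the prior: p̂_MLE = k/n = 18/23 ≈ 0.78261.
Difference = 24/31 − 18/23 = -6/713 ≈ -0.0084.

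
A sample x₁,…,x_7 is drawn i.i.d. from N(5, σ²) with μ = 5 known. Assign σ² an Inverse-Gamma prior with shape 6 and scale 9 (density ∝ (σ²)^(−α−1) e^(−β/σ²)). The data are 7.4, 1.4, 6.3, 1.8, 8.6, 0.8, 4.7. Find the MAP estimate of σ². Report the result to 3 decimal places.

Sum of squared deviations about the known mean: SS = (7.4−5)² + (1.4−5)² + (6.3−5)² + (1.8−5)² + (8.6−5)² + (0.8−5)² + (4.7−5)² = 61.34.
The Normal likelihood contributes (σ²)^(−n/2) exp(−SS/(2σ²)), so the posterior is Inverse-Gamma(α + n/2, β + SS/2) = Inverse-Gamma(9.5, 39.67).
The mode of Inverse-Gamma(a, b) is b/(a+1) = 39.67/10.5 ≈ 3.778.

σ̂²_MAP = 3.778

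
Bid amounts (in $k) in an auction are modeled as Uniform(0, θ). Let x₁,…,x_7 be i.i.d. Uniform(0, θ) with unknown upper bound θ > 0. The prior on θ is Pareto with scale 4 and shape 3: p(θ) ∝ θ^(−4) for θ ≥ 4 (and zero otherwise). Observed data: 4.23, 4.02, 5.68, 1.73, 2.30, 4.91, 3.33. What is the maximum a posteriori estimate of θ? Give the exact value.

θ̂_MAP = 5.68

The Uniform(0, θ) likelihood is θ^(−n) for θ ≥ max(xᵢ), zero otherwise. Here max(xᵢ) = 5.68.
Posterior ∝ θ^(−4) · θ^(−7) = θ^(−11) on θ ≥ max(4, 5.68) = 5.68.
This density is strictly decreasing in θ, so the posterior mode lies at the lower boundary of the support.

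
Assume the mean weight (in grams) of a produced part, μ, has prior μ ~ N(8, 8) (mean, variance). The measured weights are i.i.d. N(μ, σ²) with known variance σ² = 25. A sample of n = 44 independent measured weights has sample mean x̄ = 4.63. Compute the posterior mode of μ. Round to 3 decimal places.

μ̂_MAP = 4.853

n = 44, x̄ = 4.63.
For a Normal prior and Normal likelihood with known variance, the posterior is Normal; its mode equals its mean, the precision-weighted average.
Prior precision 1/σ₀² = 1/8 = 0.125; data precision n/σ² = 44/25 = 1.76.
μ̂ = (0.125·8 + 1.76·4.63) / (0.125 + 1.76) = 9.1488/1.885 = 45744/9425 ≈ 4.853.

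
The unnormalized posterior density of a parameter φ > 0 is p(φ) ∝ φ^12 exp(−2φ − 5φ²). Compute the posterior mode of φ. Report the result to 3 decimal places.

φ̂_MAP = 1.000

ℓ'(φ) = 12/φ − 2 − 10φ. Setting this to zero and multiplying by φ: 10φ² + 2φ − 12 = 0.
φ = (−2 + √(2² + 4·10·12)) / (2·10) = (−2 + √484) / 20 = (−2 + 22)/20 = 1.
ℓ''(φ) = −12/φ² − 10 < 0, confirming a maximum.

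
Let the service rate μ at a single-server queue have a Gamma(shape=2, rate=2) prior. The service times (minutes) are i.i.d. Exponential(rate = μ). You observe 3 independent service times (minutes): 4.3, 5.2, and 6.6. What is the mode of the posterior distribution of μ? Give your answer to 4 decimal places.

μ̂_MAP = 0.2210

The Exponential(rate=μ) likelihood is ∝ μ^n e^(−μΣtᵢ). Here n = 3 and Σtᵢ = 4.3 + 5.2 + 6.6 = 16.1.
Posterior ∝ μe^(−2μ) · μ^3e^(−16.1μ) = μ^4e^(−18.1μ), i.e. Gamma(5, 18.1).
Mode = (a−1)/b = 4/18.1 ≈ 0.2210.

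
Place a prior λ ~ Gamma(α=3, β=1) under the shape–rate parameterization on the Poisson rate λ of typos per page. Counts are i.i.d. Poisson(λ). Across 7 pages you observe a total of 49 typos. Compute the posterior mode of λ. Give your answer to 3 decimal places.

Σxᵢ = 49, n = 7.
Posterior ∝ λ^2e^(−1λ) · λ^49e^(−7λ) = λ^51e^(−8λ), i.e. Gamma(shape=52, rate=8).
The mode of a Gamma(a, b) with a ≥ 1 (shape–rate) is (a−1)/b = 51/8 ≈ 6.375.

λ̂_MAP = 6.375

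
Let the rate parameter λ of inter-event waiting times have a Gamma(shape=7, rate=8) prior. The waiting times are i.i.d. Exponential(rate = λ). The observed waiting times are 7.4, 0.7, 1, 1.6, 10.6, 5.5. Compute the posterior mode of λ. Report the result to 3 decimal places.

The Exponential(rate=λ) likelihood is ∝ λ^n e^(−λΣtᵢ). Here n = 6 and Σtᵢ = 7.4 + 0.7 + 1 + 1.6 + 10.6 + 5.5 = 26.8.
Posterior ∝ λ^6e^(−8λ) · λ^6e^(−26.8λ) = λ^12e^(−34.8λ), i.e. Gamma(13, 34.8).
Mode = (a−1)/b = 12/34.8 ≈ 0.345.

λ̂_MAP = 0.345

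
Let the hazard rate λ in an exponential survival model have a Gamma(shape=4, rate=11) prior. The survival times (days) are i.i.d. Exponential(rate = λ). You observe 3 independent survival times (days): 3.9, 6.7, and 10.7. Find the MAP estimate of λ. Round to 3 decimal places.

λ̂_MAP = 0.186

The Exponential(rate=λ) likelihood is ∝ λ^n e^(−λΣtᵢ). Here n = 3 and Σtᵢ = 3.9 + 6.7 + 10.7 = 21.3.
Posterior ∝ λ^3e^(−11λ) · λ^3e^(−21.3λ) = λ^6e^(−32.3λ), i.e. Gamma(7, 32.3).
Mode = (a−1)/b = 6/32.3 ≈ 0.186.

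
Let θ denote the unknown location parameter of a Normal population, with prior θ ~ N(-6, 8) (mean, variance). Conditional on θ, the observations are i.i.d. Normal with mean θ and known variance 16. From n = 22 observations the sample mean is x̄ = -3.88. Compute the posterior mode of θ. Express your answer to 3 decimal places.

n = 22, x̄ = -3.88.
For a Normal prior and Normal likelihood with known variance, the posterior is Normal; its mode equals its mean, the precision-weighted average.
Prior precision 1/σ₀² = 1/8 = 0.125; data precision n/σ² = 22/16 = 1.375.
θ̂ = (0.125·(-6) + 1.375·(-3.88)) / (0.125 + 1.375) = (-6.085)/1.5 = -1217/300 ≈ -4.057.

θ̂_MAP = -4.057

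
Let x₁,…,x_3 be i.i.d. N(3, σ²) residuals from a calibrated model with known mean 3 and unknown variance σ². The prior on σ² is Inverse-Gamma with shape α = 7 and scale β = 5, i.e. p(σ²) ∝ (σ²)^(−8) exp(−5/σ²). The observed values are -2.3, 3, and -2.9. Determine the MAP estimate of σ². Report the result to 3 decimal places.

Sum of squared deviations about the known mean: SS = (-2.3−3)² + (3−3)² + (-2.9−3)² = 62.9.
The Normal likelihood contributes (σ²)^(−n/2) exp(−SS/(2σ²)), so the posterior is Inverse-Gamma(α + n/2, β + SS/2) = Inverse-Gamma(8.5, 36.45).
The mode of Inverse-Gamma(a, b) is b/(a+1) = 36.45/9.5 ≈ 3.837.

σ̂²_MAP = 3.837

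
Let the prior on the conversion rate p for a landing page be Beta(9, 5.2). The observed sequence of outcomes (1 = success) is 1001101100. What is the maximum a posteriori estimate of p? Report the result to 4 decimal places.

Prior: Beta(9, 5.2).
Data: 5 successes in 10 trials (from the sequence). The binomial likelihood contributes p^5(1−p)^5, so the posterior is Beta(9+5, 5.2+5) = Beta(14, 10.2).
For Beta(a, b) with a, b > 1 the mode is (a−1)/(a+b−2) = 13/22.2 ≈ 0.5856.

p̂_MAP = 0.5856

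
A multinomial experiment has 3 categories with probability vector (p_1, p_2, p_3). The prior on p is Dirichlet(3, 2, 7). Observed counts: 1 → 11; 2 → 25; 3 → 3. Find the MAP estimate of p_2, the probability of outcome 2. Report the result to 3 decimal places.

The posterior is Dirichlet(αᵢ + nᵢ) = Dirichlet(14, 27, 10).
For a Dirichlet(a₁,…,a_K) with all aᵢ > 1, the mode has j-th component (aⱼ − 1)/(Σaᵢ − K).
Here Σaᵢ = 51 and K = 3, so p_2 = (27 − 1)/(51 − 3) = 26/48 ≈ 0.542.

MAP estimate: 0.542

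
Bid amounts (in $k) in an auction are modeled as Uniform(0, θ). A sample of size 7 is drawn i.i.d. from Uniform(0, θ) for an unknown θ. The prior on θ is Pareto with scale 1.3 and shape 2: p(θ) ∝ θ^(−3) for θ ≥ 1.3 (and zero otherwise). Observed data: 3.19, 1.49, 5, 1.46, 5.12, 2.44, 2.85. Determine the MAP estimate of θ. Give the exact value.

The Uniform(0, θ) likelihood is θ^(−n) for θ ≥ max(xᵢ), zero otherwise. Here max(xᵢ) = 5.12.
Posterior ∝ θ^(−3) · θ^(−7) = θ^(−10) on θ ≥ max(1.3, 5.12) = 5.12.
This density is strictly decreasing in θ, so the posterior mode lies at the lower boundary of the support.

θ̂_MAP = 5.12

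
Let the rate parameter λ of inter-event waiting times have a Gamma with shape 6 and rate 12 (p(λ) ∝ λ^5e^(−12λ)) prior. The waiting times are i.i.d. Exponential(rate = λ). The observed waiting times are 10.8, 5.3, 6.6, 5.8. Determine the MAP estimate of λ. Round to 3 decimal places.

λ̂_MAP = 0.222

The Exponential(rate=λ) likelihood is ∝ λ^n e^(−λΣtᵢ). Here n = 4 and Σtᵢ = 10.8 + 5.3 + 6.6 + 5.8 = 28.5.
Posterior ∝ λ^5e^(−12λ) · λ^4e^(−28.5λ) = λ^9e^(−40.5λ), i.e. Gamma(10, 40.5).
Mode = (a−1)/b = 9/40.5 ≈ 0.222.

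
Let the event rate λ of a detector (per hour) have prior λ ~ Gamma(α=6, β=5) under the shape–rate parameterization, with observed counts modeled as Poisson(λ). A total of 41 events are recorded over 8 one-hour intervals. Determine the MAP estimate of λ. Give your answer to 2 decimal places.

Σxᵢ = 41, n = 8.
Posterior ∝ λ^5e^(−5λ) · λ^41e^(−8λ) = λ^46e^(−13λ), i.e. Gamma(shape=47, rate=13).
The mode of a Gamma(a, b) with a ≥ 1 (shape–rate) is (a−1)/b = 46/13 ≈ 3.54.

λ̂_MAP = 3.54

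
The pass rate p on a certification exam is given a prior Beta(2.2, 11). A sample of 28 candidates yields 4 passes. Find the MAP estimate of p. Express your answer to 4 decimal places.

Prior: Beta(2.2, 11).
Data: 4 successes in 28 trials. The binomial likelihood contributes p^4(1−p)^24, so the posterior is Beta(2.2+4, 11+24) = Beta(6.2, 35).
For Beta(a, b) with a, b > 1 the mode is (a−1)/(a+b−2) = 5.2/39.2 ≈ 0.1327.

p̂_MAP = 0.1327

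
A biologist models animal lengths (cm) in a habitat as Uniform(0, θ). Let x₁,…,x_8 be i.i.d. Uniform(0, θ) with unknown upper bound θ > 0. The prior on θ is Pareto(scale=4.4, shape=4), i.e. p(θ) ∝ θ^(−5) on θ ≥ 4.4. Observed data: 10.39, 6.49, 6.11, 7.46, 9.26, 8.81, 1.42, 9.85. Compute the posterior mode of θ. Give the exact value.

θ̂_MAP = 10.39

The Uniform(0, θ) likelihood is θ^(−n) for θ ≥ max(xᵢ), zero otherwise. Here max(xᵢ) = 10.39.
Posterior ∝ θ^(−5) · θ^(−8) = θ^(−13) on θ ≥ max(4.4, 10.39) = 10.39.
This density is strictly decreasing in θ, so the posterior mode lies at the lower boundary of the support.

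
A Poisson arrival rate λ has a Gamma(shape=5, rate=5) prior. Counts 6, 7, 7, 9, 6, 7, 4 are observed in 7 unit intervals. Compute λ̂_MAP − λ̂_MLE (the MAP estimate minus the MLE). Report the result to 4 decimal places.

Σxᵢ = 46. Posterior is Gamma(51, 12); MAP = (51−1)/12 = 50/12 ≈ 4.16667.
MLE = x̄ = 46/7 ≈ 6.57143.
Difference = 50/12 − 46/7 = -101/42 ≈ -2.4048.

MAP − MLE = -2.4048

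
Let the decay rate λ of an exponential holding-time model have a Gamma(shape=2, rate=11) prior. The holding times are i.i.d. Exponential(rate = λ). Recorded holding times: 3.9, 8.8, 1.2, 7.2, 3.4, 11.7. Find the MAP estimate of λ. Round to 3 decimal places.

The Exponential(rate=λ) likelihood is ∝ λ^n e^(−λΣtᵢ). Here n = 6 and Σtᵢ = 3.9 + 8.8 + 1.2 + 7.2 + 3.4 + 11.7 = 36.2.
Posterior ∝ λe^(−11λ) · λ^6e^(−36.2λ) = λ^7e^(−47.2λ), i.e. Gamma(8, 47.2).
Mode = (a−1)/b = 7/47.2 ≈ 0.148.

λ̂_MAP = 0.148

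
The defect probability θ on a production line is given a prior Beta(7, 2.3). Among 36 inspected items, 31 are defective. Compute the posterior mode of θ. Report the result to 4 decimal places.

Prior: Beta(7, 2.3).
Data: 31 successes in 36 trials. The binomial likelihood contributes θ^31(1−θ)^5, so the posterior is Beta(7+31, 2.3+5) = Beta(38, 7.3).
For Beta(a, b) with a, b > 1 the mode is (a−1)/(a+b−2) = 37/43.3 ≈ 0.8545.

θ̂_MAP = 0.8545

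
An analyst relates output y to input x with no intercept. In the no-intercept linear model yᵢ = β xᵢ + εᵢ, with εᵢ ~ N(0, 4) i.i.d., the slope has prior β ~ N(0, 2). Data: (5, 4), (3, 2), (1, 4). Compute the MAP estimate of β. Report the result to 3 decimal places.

β̂_MAP = 0.811

log p(β | y) = −Σ(yᵢ − βxᵢ)²/(2·4) − β²/(2·2) + const.
Setting the derivative to zero: Σxᵢ(yᵢ − βxᵢ)/4 − β/2 = 0, so β = Σxᵢyᵢ / (Σxᵢ² + σ²/τ²).
Σxᵢyᵢ = 5·4 + 3·2 + 1·4 = 30; Σxᵢ² = 35; σ²/τ² = 2.
β̂_MAP = 30 / (35 + 2) = 30/37 ≈ 0.811.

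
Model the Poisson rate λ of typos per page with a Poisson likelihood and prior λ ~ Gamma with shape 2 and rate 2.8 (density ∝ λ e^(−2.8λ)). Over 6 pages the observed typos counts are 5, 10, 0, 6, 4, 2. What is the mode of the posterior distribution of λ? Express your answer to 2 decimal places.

Σxᵢ = 5+10+0+6+4+2 = 27, with n = 6.
Posterior ∝ λe^(−2.8λ) · λ^27e^(−6λ) = λ^28e^(−8.8λ), i.e. Gamma(shape=29, rate=8.8).
The mode of a Gamma(a, b) with a ≥ 1 (shape–rate) is (a−1)/b = 28/8.8 ≈ 3.18.

λ̂_MAP = 3.18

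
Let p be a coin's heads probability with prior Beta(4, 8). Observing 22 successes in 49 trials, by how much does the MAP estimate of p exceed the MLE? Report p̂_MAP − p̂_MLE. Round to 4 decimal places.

MAP − MLE = -0.0253

Posterior is Beta(26, 35); MAP = (26−1)/(61−2) = 25/59 ≈ 0.42373.
MLE ignores the prior: p̂_MLE = k/n = 22/49 ≈ 0.44898.
Difference = 25/59 − 22/49 = -73/2891 ≈ -0.0253.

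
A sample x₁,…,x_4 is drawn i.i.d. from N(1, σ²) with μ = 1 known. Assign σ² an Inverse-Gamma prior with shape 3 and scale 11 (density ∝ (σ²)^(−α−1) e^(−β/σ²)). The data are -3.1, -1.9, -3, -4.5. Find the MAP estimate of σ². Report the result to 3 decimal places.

Sum of squared deviations about the known mean: SS = (-3.1−1)² + (-1.9−1)² + (-3−1)² + (-4.5−1)² = 71.47.
The Normal likelihood contributes (σ²)^(−n/2) exp(−SS/(2σ²)), so the posterior is Inverse-Gamma(α + n/2, β + SS/2) = Inverse-Gamma(5, 46.735).
The mode of Inverse-Gamma(a, b) is b/(a+1) = 46.735/6 ≈ 7.789.

σ̂²_MAP = 7.789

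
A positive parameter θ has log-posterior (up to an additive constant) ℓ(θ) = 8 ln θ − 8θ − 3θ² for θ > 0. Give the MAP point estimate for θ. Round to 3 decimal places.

θ̂_MAP = 0.667

ℓ'(θ) = 8/θ − 8 − 6θ. Setting this to zero and multiplying by θ: 6θ² + 8θ − 8 = 0.
θ = (−8 + √(8² + 4·6·8)) / (2·6) = (−8 + √256) / 12 = (−8 + 16)/12 = 2/3.
ℓ''(θ) = −8/θ² − 6 < 0, confirming a maximum.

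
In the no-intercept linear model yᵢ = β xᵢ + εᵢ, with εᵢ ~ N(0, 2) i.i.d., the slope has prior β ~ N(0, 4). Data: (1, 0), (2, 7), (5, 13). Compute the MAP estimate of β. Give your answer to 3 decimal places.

β̂_MAP = 2.590

log p(β | y) = −Σ(yᵢ − βxᵢ)²/(2·2) − β²/(2·4) + const.
Setting the derivative to zero: Σxᵢ(yᵢ − βxᵢ)/2 − β/4 = 0, so β = Σxᵢyᵢ / (Σxᵢ² + σ²/τ²).
Σxᵢyᵢ = 1·0 + 2·7 + 5·13 = 79; Σxᵢ² = 30; σ²/τ² = 0.5.
β̂_MAP = 79 / (30 + 0.5) = 79/30.5 ≈ 2.590.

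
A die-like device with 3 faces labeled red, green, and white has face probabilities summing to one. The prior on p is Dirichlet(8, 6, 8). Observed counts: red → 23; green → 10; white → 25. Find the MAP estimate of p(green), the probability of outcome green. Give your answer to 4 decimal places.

MAP estimate of p(green) = 0.1948

The posterior is Dirichlet(αᵢ + nᵢ) = Dirichlet(31, 16, 33).
For a Dirichlet(a₁,…,a_K) with all aᵢ > 1, the mode has j-th component (aⱼ − 1)/(Σaᵢ − K).
Here Σaᵢ = 80 and K = 3, so p(green) = (16 − 1)/(80 − 3) = 15/77 ≈ 0.1948.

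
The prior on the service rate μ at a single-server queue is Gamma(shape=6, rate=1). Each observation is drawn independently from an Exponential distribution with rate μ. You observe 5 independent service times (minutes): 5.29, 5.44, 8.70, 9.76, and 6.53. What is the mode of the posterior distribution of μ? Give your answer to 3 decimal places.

μ̂_MAP = 0.272

The Exponential(rate=μ) likelihood is ∝ μ^n e^(−μΣtᵢ). Here n = 5 and Σtᵢ = 5.29 + 5.44 + 8.70 + 9.76 + 6.53 = 35.72.
Posterior ∝ μ^5e^(−1μ) · μ^5e^(−35.72μ) = μ^10e^(−36.72μ), i.e. Gamma(11, 36.72).
Mode = (a−1)/b = 10/36.72 ≈ 0.272.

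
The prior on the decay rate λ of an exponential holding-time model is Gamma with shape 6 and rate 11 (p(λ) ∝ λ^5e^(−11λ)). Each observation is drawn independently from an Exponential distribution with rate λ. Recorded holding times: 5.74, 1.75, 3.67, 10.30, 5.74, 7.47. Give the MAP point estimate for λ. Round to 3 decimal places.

The Exponential(rate=λ) likelihood is ∝ λ^n e^(−λΣtᵢ). Here n = 6 and Σtᵢ = 5.74 + 1.75 + 3.67 + 10.30 + 5.74 + 7.47 = 34.67.
Posterior ∝ λ^5e^(−11λ) · λ^6e^(−34.67λ) = λ^11e^(−45.67λ), i.e. Gamma(12, 45.67).
Mode = (a−1)/b = 11/45.67 ≈ 0.241.

λ̂_MAP = 0.241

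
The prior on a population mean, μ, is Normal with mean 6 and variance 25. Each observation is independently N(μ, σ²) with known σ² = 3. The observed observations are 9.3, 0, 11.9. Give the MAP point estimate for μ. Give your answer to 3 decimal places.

n = 3; x̄ = (9.3 + 0 + 11.9)/3 = 21.2/3 = 106/15 ≈ 7.0667.
For a Normal prior and Normal likelihood with known variance, the posterior is Normal; its mode equals its mean, the precision-weighted average.
Prior precision 1/σ₀² = 1/25 = 0.04; data precision n/σ² = 3/3 = 1.
μ̂ = (0.04·6 + 1·(106/15)) / (0.04 + 1) = (548/75)/1.04 = 274/39 ≈ 7.026.

μ̂_MAP = 7.026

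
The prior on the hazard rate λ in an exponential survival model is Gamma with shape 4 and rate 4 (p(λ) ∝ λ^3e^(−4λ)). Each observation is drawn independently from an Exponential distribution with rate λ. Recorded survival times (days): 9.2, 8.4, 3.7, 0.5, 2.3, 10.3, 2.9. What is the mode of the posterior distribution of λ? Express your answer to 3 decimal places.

λ̂_MAP = 0.242

The Exponential(rate=λ) likelihood is ∝ λ^n e^(−λΣtᵢ). Here n = 7 and Σtᵢ = 9.2 + 8.4 + 3.7 + 0.5 + 2.3 + 10.3 + 2.9 = 37.3.
Posterior ∝ λ^3e^(−4λ) · λ^7e^(−37.3λ) = λ^10e^(−41.3λ), i.e. Gamma(11, 41.3).
Mode = (a−1)/b = 10/41.3 ≈ 0.242.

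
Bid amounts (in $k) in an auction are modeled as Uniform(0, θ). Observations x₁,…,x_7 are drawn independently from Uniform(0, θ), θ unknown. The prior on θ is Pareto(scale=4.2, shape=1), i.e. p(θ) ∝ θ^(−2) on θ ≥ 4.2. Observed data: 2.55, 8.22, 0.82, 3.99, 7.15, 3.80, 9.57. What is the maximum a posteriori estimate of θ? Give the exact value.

θ̂_MAP = 9.57

The Uniform(0, θ) likelihood is θ^(−n) for θ ≥ max(xᵢ), zero otherwise. Here max(xᵢ) = 9.57.
Posterior ∝ θ^(−2) · θ^(−7) = θ^(−9) on θ ≥ max(4.2, 9.57) = 9.57.
This density is strictly decreasing in θ, so the posterior mode lies at the lower boundary of the support.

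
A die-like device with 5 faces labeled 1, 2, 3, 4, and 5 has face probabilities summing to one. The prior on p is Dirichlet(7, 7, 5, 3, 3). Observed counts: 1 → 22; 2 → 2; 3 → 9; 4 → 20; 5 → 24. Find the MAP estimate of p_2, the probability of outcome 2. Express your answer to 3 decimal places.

The posterior is Dirichlet(αᵢ + nᵢ) = Dirichlet(29, 9, 14, 23, 27).
For a Dirichlet(a₁,…,a_K) with all aᵢ > 1, the mode has j-th component (aⱼ − 1)/(Σaᵢ − K).
Here Σaᵢ = 102 and K = 5, so p_2 = (9 − 1)/(102 − 5) = 8/97 ≈ 0.082.

MAP estimate: 0.082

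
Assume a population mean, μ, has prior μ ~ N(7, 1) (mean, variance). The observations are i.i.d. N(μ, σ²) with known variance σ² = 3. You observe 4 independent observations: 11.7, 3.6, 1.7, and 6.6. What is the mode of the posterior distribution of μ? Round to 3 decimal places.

μ̂_MAP = 6.371

n = 4; x̄ = (11.7 + 3.6 + 1.7 + 6.6)/4 = 23.6/4 = 5.9.
For a Normal prior and Normal likelihood with known variance, the posterior is Normal; its mode equals its mean, the precision-weighted average.
Prior precision 1/σ₀² = 1/1 = 1; data precision n/σ² = 4/3.
μ̂ = (1·7 + (4/3)·5.9) / (1 + 4/3) = (223/15)/(7/3) = 223/35 ≈ 6.371.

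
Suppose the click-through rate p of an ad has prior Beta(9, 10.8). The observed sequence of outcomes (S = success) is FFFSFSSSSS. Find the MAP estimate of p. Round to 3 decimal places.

Prior: Beta(9, 10.8).
Data: 6 successes in 10 trials (from the sequence). The binomial likelihood contributes p^6(1−p)^4, so the posterior is Beta(9+6, 10.8+4) = Beta(15, 14.8).
For Beta(a, b) with a, b > 1 the mode is (a−1)/(a+b−2) = 14/27.8 ≈ 0.504.

p̂_MAP = 0.504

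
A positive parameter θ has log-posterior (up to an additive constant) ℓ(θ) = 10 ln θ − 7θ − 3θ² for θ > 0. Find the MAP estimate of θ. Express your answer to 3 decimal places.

θ̂_MAP = 0.833

ℓ'(θ) = 10/θ − 7 − 6θ. Setting this to zero and multiplying by θ: 6θ² + 7θ − 10 = 0.
θ = (−7 + √(7² + 4·6·10)) / (2·6) = (−7 + √289) / 12 = (−7 + 17)/12 = 5/6.
ℓ''(θ) = −10/θ² − 6 < 0, confirming a maximum.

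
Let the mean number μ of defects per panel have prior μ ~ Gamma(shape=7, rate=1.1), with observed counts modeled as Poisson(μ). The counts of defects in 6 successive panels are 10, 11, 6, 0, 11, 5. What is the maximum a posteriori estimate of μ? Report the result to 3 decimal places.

Σxᵢ = 10+11+6+0+11+5 = 43, with n = 6.
Posterior ∝ μ^6e^(−1.1μ) · μ^43e^(−6μ) = μ^49e^(−7.1μ), i.e. Gamma(shape=50, rate=7.1).
The mode of a Gamma(a, b) with a ≥ 1 (shape–rate) is (a−1)/b = 49/7.1 ≈ 6.901.

μ̂_MAP = 6.901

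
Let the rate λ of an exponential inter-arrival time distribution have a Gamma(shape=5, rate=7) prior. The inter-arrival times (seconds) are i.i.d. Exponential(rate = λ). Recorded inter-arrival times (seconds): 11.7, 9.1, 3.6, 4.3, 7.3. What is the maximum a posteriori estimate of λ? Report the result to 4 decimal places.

The Exponential(rate=λ) likelihood is ∝ λ^n e^(−λΣtᵢ). Here n = 5 and Σtᵢ = 11.7 + 9.1 + 3.6 + 4.3 + 7.3 = 36.
Posterior ∝ λ^4e^(−7λ) · λ^5e^(−36λ) = λ^9e^(−43λ), i.e. Gamma(10, 43).
Mode = (a−1)/b = 9/43 ≈ 0.2093.

λ̂_MAP = 0.2093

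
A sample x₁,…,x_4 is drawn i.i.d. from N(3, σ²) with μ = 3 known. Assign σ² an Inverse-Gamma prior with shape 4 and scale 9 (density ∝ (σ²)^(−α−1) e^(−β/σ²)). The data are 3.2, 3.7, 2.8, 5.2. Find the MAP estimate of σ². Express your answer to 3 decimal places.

σ̂²_MAP = 1.672

Sum of squared deviations about the known mean: SS = (3.2−3)² + (3.7−3)² + (2.8−3)² + (5.2−3)² = 5.41.
The Normal likelihood contributes (σ²)^(−n/2) exp(−SS/(2σ²)), so the posterior is Inverse-Gamma(α + n/2, β + SS/2) = Inverse-Gamma(6, 11.705).
The mode of Inverse-Gamma(a, b) is b/(a+1) = 11.705/7 ≈ 1.672.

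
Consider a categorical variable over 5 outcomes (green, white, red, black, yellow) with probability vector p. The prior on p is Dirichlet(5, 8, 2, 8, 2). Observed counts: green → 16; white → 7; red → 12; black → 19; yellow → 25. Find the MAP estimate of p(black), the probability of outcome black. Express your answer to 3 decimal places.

The posterior is Dirichlet(αᵢ + nᵢ) = Dirichlet(21, 15, 14, 27, 27).
For a Dirichlet(a₁,…,a_K) with all aᵢ > 1, the mode has j-th component (aⱼ − 1)/(Σaᵢ − K).
Here Σaᵢ = 104 and K = 5, so p(black) = (27 − 1)/(104 − 5) = 26/99 ≈ 0.263.

MAP estimate of p(black) = 0.263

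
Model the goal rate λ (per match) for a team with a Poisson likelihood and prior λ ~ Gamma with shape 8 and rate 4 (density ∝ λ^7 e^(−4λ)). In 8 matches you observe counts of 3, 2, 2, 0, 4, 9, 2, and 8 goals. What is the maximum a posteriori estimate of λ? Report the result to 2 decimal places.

λ̂_MAP = 3.08

Σxᵢ = 3+2+2+0+4+9+2+8 = 30, with n = 8.
Posterior ∝ λ^7e^(−4λ) · λ^30e^(−8λ) = λ^37e^(−12λ), i.e. Gamma(shape=38, rate=12).
The mode of a Gamma(a, b) with a ≥ 1 (shape–rate) is (a−1)/b = 37/12 ≈ 3.08.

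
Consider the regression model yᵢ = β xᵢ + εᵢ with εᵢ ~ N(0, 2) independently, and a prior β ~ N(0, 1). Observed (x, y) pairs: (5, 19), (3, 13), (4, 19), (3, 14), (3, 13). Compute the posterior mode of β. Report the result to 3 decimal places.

log p(β | y) = −Σ(yᵢ − βxᵢ)²/(2·2) − β²/(2·1) + const.
Setting the derivative to zero: Σxᵢ(yᵢ − βxᵢ)/2 − β/1 = 0, so β = Σxᵢyᵢ / (Σxᵢ² + σ²/τ²).
Σxᵢyᵢ = 5·19 + 3·13 + 4·19 + 3·14 + 3·13 = 291; Σxᵢ² = 68; σ²/τ² = 2.
β̂_MAP = 291 / (68 + 2) = 291/70 ≈ 4.157.

β̂_MAP = 4.157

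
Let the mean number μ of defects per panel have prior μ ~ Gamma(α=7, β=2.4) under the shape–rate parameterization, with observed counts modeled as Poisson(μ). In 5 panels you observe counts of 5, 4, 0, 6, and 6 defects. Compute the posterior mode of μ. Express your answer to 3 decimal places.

Σxᵢ = 5+4+0+6+6 = 21, with n = 5.
Posterior ∝ μ^6e^(−2.4μ) · μ^21e^(−5μ) = μ^27e^(−7.4μ), i.e. Gamma(shape=28, rate=7.4).
The mode of a Gamma(a, b) with a ≥ 1 (shape–rate) is (a−1)/b = 27/7.4 ≈ 3.649.

μ̂_MAP = 3.649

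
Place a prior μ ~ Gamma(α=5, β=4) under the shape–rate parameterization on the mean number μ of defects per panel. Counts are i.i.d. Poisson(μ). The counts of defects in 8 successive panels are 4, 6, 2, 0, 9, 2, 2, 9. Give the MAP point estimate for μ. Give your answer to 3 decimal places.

Σxᵢ = 4+6+2+0+9+2+2+9 = 34, with n = 8.
Posterior ∝ μ^4e^(−4μ) · μ^34e^(−8μ) = μ^38e^(−12μ), i.e. Gamma(shape=39, rate=12).
The mode of a Gamma(a, b) with a ≥ 1 (shape–rate) is (a−1)/b = 38/12 ≈ 3.167.

μ̂_MAP = 3.167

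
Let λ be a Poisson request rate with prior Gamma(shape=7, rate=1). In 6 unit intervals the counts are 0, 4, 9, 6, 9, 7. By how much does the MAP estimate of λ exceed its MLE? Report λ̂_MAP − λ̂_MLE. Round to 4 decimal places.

MAP − MLE = 0.0238

Σxᵢ = 35. Posterior is Gamma(42, 7); MAP = (42−1)/7 = 41/7 ≈ 5.85714.
MLE = x̄ = 35/6 ≈ 5.83333.
Difference = 41/7 − 35/6 = 1/42 ≈ 0.0238.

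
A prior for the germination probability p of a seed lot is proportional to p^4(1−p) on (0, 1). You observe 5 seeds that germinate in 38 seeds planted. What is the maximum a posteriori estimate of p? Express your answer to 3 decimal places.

The prior density ∝ p^4(1−p)^1 is the kernel of Beta(5, 2).
Data: 5 successes in 38 trials. The binomial likelihood contributes p^5(1−p)^33, so the posterior is Beta(5+5, 2+33) = Beta(10, 35).
For Beta(a, b) with a, b > 1 the mode is (a−1)/(a+b−2) = 9/43 ≈ 0.209.

p̂_MAP = 0.209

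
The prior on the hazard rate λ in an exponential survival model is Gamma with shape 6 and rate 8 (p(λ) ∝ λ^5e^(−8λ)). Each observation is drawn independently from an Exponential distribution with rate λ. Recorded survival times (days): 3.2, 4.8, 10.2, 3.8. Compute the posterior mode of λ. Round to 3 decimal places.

The Exponential(rate=λ) likelihood is ∝ λ^n e^(−λΣtᵢ). Here n = 4 and Σtᵢ = 3.2 + 4.8 + 10.2 + 3.8 = 22.
Posterior ∝ λ^5e^(−8λ) · λ^4e^(−22λ) = λ^9e^(−30λ), i.e. Gamma(10, 30).
Mode = (a−1)/b = 9/30 ≈ 0.300.

λ̂_MAP = 0.300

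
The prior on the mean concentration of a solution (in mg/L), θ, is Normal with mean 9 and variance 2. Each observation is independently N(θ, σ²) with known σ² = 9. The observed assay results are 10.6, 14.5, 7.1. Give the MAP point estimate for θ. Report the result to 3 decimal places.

θ̂_MAP = 9.693

n = 3; x̄ = (10.6 + 14.5 + 7.1)/3 = 32.2/3 = 161/15 ≈ 10.7333.
For a Normal prior and Normal likelihood with known variance, the posterior is Normal; its mode equals its mean, the precision-weighted average.
Prior precision 1/σ₀² = 1/2 = 0.5; data precision n/σ² = 3/9 = 1/3.
θ̂ = (0.5·9 + (1/3)·(161/15)) / (0.5 + 1/3) = (727/90)/(5/6) = 727/75 ≈ 9.693.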